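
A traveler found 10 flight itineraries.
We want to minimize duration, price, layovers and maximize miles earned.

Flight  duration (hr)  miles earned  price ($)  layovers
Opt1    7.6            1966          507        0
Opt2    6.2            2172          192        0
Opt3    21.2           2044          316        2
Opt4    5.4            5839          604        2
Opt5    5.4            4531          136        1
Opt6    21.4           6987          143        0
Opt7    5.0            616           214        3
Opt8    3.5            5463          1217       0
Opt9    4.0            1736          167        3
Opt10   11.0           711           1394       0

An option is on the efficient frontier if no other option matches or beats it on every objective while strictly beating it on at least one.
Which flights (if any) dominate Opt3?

Opt2: duration 6.2≤21.2, miles earned 2172≥2044, price 192≤316, layovers 0≤2 — dominates Opt3.
Opt5: duration 5.4≤21.2, miles earned 4531≥2044, price 136≤316, layovers 1≤2 — dominates Opt3.
Others (Opt1, Opt4, Opt6, Opt7, Opt8, Opt9, Opt10) are each worse than Opt3 on at least one objective.

Opt2, Opt5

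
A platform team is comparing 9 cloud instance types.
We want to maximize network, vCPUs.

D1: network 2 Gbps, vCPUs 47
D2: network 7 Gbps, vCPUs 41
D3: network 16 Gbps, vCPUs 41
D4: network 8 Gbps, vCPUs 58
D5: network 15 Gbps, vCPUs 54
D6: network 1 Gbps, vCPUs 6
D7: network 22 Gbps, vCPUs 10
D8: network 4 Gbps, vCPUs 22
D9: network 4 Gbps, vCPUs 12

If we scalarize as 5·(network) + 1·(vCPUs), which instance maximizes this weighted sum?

D5

D1: 5·2 + 1·47 = 57
D2: 5·7 + 1·41 = 76
D3: 5·16 + 1·41 = 121
D4: 5·8 + 1·58 = 98
D5: 5·15 + 1·54 = 129
D6: 5·1 + 1·6 = 11
D7: 5·22 + 1·10 = 120
D8: 5·4 + 1·22 = 42
D9: 5·4 + 1·12 = 32
Highest: D5 at 129.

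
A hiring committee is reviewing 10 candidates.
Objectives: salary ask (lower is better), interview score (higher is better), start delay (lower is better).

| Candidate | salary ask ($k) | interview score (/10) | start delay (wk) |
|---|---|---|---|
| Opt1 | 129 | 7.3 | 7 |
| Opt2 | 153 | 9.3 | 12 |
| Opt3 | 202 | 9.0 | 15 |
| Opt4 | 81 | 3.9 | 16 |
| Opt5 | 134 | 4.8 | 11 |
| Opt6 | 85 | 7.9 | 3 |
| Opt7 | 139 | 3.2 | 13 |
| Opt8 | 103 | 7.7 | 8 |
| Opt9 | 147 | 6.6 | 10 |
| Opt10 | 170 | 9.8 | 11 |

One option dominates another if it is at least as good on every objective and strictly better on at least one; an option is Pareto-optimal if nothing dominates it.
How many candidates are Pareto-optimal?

4

Opt1: dominated by Opt6 (salary ask 85≤129, interview score 7.9≥7.3, start delay 3≤7).
Opt2: not dominated.
Opt3: dominated by Opt2 (salary ask 153≤202, interview score 9.3≥9.0, start delay 12≤15).
Opt4: not dominated (best salary ask).
Opt5: dominated by Opt1 (salary ask 129≤134, interview score 7.3≥4.8, start delay 7≤11).
Opt6: not dominated (best start delay).
Opt7: dominated by Opt1 (salary ask 129≤139, interview score 7.3≥3.2, start delay 7≤13).
Opt8: dominated by Opt6 (salary ask 85≤103, interview score 7.9≥7.7, start delay 3≤8).
Opt9: dominated by Opt1 (salary ask 129≤147, interview score 7.3≥6.6, start delay 7≤10).
Opt10: not dominated (best interview score).
Pareto-optimal: Opt2, Opt4, Opt6, Opt10 → 4.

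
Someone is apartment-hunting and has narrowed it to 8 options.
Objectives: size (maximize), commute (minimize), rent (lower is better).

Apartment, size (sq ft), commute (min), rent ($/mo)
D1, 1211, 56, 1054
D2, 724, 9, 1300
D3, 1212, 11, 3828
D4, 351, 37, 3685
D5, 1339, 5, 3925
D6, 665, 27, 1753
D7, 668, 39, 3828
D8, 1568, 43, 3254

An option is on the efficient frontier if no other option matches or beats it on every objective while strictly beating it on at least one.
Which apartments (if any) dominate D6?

D2: size 724≥665, commute 9≤27, rent 1300≤1753 — dominates D6.
Others (D1, D3, D4, D5, D7, D8) are each worse than D6 on at least one objective.

D2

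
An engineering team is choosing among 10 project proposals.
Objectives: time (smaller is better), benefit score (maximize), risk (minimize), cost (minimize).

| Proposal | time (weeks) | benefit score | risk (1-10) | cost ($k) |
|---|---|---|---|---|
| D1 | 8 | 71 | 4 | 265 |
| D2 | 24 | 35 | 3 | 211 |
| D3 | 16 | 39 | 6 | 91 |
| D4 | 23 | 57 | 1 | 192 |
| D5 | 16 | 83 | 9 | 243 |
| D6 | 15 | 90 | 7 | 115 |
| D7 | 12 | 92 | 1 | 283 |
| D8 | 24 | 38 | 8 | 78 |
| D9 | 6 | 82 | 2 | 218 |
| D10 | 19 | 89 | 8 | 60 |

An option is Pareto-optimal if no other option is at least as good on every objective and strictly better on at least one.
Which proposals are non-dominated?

D1: dominated by D9 (time 6≤8, benefit score 82≥71, risk 2≤4, cost 218≤265).
D2: dominated by D4 (time 23≤24, benefit score 57≥35, risk 1≤3, cost 192≤211).
D3: not dominated.
D4: not dominated.
D5: dominated by D6 (time 15≤16, benefit score 90≥83, risk 7≤9, cost 115≤243).
D6: not dominated.
D7: not dominated (best benefit score).
D8: dominated by D10 (time 19≤24, benefit score 89≥38, risk 8≤8, cost 60≤78).
D9: not dominated (best time).
D10: not dominated (best cost).

D3, D4, D6, D7, D9, D10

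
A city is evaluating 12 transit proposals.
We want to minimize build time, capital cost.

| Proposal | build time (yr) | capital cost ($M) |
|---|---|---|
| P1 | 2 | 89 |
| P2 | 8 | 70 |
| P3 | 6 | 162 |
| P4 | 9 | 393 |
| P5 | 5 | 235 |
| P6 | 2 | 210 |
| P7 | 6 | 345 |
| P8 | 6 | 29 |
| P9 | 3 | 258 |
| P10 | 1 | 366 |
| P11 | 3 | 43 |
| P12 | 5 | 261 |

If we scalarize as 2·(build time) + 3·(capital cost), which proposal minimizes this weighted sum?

P8

P1: 2·2 + 3·89 = 271
P2: 2·8 + 3·70 = 226
P3: 2·6 + 3·162 = 498
P4: 2·9 + 3·393 = 1197
P5: 2·5 + 3·235 = 715
P6: 2·2 + 3·210 = 634
P7: 2·6 + 3·345 = 1047
P8: 2·6 + 3·29 = 99
P9: 2·3 + 3·258 = 780
P10: 2·1 + 3·366 = 1100
P11: 2·3 + 3·43 = 135
P12: 2·5 + 3·261 = 793
Lowest: P8 at 99.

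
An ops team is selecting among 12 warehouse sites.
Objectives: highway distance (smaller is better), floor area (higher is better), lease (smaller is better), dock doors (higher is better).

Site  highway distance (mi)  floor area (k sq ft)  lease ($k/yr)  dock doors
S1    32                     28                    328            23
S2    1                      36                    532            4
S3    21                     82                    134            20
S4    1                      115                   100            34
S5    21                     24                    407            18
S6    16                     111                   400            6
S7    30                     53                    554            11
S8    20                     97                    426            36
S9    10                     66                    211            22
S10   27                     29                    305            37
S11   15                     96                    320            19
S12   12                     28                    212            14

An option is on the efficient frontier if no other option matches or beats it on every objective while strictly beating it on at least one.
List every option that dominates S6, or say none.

S4: highway distance 1≤16, floor area 115≥111, lease 100≤400, dock doors 34≥6 — dominates S6.
Others (S1, S2, S3, S5, S7, S8, S9, S10, S11, S12) are each worse than S6 on at least one objective.

S4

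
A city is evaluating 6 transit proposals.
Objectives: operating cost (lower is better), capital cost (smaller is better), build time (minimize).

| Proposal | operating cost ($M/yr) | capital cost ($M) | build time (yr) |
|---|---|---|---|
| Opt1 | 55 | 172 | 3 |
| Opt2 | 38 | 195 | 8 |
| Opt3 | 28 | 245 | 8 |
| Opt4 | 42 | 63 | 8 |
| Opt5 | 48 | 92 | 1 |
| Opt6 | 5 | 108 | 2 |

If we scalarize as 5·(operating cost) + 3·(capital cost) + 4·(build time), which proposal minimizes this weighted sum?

Opt6

Opt1: 5·55 + 3·172 + 4·3 = 803
Opt2: 5·38 + 3·195 + 4·8 = 807
Opt3: 5·28 + 3·245 + 4·8 = 907
Opt4: 5·42 + 3·63 + 4·8 = 431
Opt5: 5·48 + 3·92 + 4·1 = 520
Opt6: 5·5 + 3·108 + 4·2 = 357
Lowest: Opt6 at 357.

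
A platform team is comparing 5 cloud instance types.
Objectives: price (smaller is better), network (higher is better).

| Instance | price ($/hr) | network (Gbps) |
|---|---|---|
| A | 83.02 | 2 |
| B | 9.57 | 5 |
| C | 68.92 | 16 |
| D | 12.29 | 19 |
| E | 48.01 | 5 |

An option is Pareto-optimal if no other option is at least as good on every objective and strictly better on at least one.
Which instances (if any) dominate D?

none

A: worse on price (83.02 vs 12.29).
B: worse on network (5 vs 19).
C: worse on price (68.92 vs 12.29).
E: worse on price (48.01 vs 12.29).
No option dominates D.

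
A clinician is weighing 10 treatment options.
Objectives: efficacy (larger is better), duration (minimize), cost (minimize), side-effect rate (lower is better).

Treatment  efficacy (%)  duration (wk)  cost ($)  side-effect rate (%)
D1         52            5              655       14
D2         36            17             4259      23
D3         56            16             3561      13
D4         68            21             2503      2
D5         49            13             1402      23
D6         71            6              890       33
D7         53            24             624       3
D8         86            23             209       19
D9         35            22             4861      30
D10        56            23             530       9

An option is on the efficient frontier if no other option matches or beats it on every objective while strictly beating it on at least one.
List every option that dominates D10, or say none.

none

D1: worse on efficacy (52 vs 56).
D2: worse on efficacy (36 vs 56).
D3: worse on cost (3561 vs 530).
D4: worse on cost (2503 vs 530).
D5: worse on efficacy (49 vs 56).
D6: worse on cost (890 vs 530).
D7: worse on efficacy (53 vs 56).
D8: worse on side-effect rate (19 vs 9).
D9: worse on efficacy (35 vs 56).
No option dominates D10.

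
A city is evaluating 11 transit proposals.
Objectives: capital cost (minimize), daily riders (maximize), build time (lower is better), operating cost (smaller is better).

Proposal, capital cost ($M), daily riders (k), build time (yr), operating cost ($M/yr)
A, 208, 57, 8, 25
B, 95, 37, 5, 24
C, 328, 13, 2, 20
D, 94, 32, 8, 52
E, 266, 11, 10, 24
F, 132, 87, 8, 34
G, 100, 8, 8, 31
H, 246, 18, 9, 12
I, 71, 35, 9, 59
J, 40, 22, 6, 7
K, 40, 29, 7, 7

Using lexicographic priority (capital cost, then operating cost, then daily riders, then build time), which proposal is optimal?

K

First minimize capital cost: best is 40, kept {J, K}.
Then minimize operating cost: best is 7, kept {J, K}.
Then maximize daily riders: best is 29, kept {K}.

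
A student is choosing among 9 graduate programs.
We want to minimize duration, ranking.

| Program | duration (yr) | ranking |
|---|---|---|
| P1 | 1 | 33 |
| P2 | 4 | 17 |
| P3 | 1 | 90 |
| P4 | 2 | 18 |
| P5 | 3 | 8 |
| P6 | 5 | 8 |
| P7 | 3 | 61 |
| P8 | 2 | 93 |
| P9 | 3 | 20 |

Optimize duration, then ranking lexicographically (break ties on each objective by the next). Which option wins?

P1

First minimize duration: best is 1, kept {P1, P3}.
Then minimize ranking: best is 33, kept {P1}.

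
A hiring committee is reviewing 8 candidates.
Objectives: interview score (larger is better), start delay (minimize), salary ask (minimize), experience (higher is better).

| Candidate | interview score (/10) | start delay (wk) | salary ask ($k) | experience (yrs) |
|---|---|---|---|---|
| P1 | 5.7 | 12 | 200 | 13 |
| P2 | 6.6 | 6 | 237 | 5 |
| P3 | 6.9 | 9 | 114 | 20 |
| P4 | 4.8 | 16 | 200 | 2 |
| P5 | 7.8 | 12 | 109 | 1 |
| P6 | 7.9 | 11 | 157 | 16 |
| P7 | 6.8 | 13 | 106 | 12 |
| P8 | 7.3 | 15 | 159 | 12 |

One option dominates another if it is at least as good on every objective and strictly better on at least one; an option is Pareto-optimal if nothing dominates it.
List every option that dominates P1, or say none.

P3: interview score 6.9≥5.7, start delay 9≤12, salary ask 114≤200, experience 20≥13 — dominates P1.
P6: interview score 7.9≥5.7, start delay 11≤12, salary ask 157≤200, experience 16≥13 — dominates P1.
Others (P2, P4, P5, P7, P8) are each worse than P1 on at least one objective.

P3, P6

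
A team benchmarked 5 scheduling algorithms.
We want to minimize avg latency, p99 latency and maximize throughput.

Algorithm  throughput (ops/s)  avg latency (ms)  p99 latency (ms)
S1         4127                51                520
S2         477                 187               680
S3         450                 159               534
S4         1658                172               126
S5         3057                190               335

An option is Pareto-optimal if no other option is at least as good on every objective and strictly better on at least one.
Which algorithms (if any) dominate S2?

S1, S4

S1: throughput 4127≥477, avg latency 51≤187, p99 latency 520≤680 — dominates S2.
S4: throughput 1658≥477, avg latency 172≤187, p99 latency 126≤680 — dominates S2.
Others (S3, S5) are each worse than S2 on at least one objective.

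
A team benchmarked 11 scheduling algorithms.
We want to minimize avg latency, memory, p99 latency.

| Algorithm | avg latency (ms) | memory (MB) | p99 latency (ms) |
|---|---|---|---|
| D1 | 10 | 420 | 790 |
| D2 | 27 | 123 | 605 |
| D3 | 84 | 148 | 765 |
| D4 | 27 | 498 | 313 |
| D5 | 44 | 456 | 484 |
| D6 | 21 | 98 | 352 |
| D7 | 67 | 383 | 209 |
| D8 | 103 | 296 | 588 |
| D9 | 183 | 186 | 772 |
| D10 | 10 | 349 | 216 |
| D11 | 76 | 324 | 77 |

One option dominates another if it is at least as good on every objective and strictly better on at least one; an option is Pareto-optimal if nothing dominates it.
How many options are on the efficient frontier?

4

D1: dominated by D10 (avg latency 10≤10, memory 349≤420, p99 latency 216≤790).
D2: dominated by D6 (avg latency 21≤27, memory 98≤123, p99 latency 352≤605).
D3: dominated by D2 (avg latency 27≤84, memory 123≤148, p99 latency 605≤765).
D4: dominated by D10 (avg latency 10≤27, memory 349≤498, p99 latency 216≤313).
D5: dominated by D6 (avg latency 21≤44, memory 98≤456, p99 latency 352≤484).
D6: not dominated (best memory).
D7: not dominated.
D8: dominated by D6 (avg latency 21≤103, memory 98≤296, p99 latency 352≤588).
D9: dominated by D2 (avg latency 27≤183, memory 123≤186, p99 latency 605≤772).
D10: not dominated.
D11: not dominated (best p99 latency).
Pareto-optimal: D6, D7, D10, D11 → 4.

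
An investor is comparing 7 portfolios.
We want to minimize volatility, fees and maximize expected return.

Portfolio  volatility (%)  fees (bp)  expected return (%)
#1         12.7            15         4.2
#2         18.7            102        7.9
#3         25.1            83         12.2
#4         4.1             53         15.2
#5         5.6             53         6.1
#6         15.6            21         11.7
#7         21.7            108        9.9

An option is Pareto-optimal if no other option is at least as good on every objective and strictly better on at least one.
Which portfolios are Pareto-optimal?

#1, #4, #6

#1: not dominated (best fees).
#2: dominated by #4 (volatility 4.1≤18.7, fees 53≤102, expected return 15.2≥7.9).
#3: dominated by #4 (volatility 4.1≤25.1, fees 53≤83, expected return 15.2≥12.2).
#4: not dominated (best volatility).
#5: dominated by #4 (volatility 4.1≤5.6, fees 53≤53, expected return 15.2≥6.1).
#6: not dominated.
#7: dominated by #4 (volatility 4.1≤21.7, fees 53≤108, expected return 15.2≥9.9).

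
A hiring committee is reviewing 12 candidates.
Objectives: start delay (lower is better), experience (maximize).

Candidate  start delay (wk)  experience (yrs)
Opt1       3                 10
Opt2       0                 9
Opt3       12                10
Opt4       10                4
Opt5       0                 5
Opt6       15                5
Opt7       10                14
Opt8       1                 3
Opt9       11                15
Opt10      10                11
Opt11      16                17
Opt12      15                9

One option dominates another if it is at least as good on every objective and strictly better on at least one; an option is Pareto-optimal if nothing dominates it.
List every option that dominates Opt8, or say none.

Opt2, Opt5

Opt2: start delay 0≤1, experience 9≥3 — dominates Opt8.
Opt5: start delay 0≤1, experience 5≥3 — dominates Opt8.
Others (Opt1, Opt3, Opt4, Opt6, Opt7, Opt9, Opt10, Opt11, Opt12) are each worse than Opt8 on at least one objective.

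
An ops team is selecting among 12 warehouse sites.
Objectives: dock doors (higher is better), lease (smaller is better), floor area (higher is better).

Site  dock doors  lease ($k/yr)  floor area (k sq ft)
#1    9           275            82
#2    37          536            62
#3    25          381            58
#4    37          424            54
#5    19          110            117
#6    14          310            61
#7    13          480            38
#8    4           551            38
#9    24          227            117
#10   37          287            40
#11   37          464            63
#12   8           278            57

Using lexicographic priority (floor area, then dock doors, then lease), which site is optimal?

#9

First maximize floor area: best is 117, kept {#5, #9}.
Then maximize dock doors: best is 24, kept {#9}.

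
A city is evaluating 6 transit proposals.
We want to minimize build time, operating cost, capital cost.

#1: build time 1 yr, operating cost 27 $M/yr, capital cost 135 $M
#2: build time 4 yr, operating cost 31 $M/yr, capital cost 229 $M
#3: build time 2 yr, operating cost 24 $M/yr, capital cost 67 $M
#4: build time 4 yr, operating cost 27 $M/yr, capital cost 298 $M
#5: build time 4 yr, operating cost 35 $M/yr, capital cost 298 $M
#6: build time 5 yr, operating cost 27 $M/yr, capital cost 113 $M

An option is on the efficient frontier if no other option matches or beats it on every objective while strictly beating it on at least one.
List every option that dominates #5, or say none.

#1, #2, #3, #4

#1: build time 1≤4, operating cost 27≤35, capital cost 135≤298 — dominates #5.
#2: build time 4≤4, operating cost 31≤35, capital cost 229≤298 — dominates #5.
#3: build time 2≤4, operating cost 24≤35, capital cost 67≤298 — dominates #5.
#4: build time 4≤4, operating cost 27≤35, capital cost 298≤298 — dominates #5.
Others (#6) are each worse than #5 on at least one objective.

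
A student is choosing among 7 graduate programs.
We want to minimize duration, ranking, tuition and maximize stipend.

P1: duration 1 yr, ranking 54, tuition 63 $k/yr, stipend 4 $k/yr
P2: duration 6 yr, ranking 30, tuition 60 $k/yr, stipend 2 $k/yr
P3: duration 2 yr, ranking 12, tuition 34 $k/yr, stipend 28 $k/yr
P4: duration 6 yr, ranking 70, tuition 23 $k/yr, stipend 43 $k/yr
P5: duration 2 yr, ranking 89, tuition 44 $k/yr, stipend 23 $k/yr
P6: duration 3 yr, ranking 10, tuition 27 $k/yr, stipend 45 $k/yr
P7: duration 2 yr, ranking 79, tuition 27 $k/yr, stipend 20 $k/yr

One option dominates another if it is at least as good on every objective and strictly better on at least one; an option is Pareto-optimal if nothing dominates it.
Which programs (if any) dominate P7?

P1: worse on tuition (63 vs 27).
P2: worse on duration (6 vs 2).
P3: worse on tuition (34 vs 27).
P4: worse on duration (6 vs 2).
P5: worse on ranking (89 vs 79).
P6: worse on duration (3 vs 2).
No option dominates P7.

none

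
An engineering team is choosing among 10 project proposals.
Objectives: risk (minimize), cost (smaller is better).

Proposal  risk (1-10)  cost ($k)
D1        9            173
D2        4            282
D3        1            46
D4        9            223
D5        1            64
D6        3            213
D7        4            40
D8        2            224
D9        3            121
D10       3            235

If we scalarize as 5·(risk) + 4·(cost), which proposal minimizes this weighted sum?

D1: 5·9 + 4·173 = 737
D2: 5·4 + 4·282 = 1148
D3: 5·1 + 4·46 = 189
D4: 5·9 + 4·223 = 937
D5: 5·1 + 4·64 = 261
D6: 5·3 + 4·213 = 867
D7: 5·4 + 4·40 = 180
D8: 5·2 + 4·224 = 906
D9: 5·3 + 4·121 = 499
D10: 5·3 + 4·235 = 955
Lowest: D7 at 180.

D7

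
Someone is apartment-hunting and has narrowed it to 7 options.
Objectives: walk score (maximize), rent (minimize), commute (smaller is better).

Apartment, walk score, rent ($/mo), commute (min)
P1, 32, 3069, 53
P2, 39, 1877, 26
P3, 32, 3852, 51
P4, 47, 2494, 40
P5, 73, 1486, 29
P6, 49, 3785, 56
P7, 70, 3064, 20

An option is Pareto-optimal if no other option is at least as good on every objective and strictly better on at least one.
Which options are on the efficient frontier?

P2, P5, P7

P1: dominated by P2 (walk score 39≥32, rent 1877≤3069, commute 26≤53).
P2: not dominated.
P3: dominated by P2 (walk score 39≥32, rent 1877≤3852, commute 26≤51).
P4: dominated by P5 (walk score 73≥47, rent 1486≤2494, commute 29≤40).
P5: not dominated (best walk score).
P6: dominated by P5 (walk score 73≥49, rent 1486≤3785, commute 29≤56).
P7: not dominated (best commute).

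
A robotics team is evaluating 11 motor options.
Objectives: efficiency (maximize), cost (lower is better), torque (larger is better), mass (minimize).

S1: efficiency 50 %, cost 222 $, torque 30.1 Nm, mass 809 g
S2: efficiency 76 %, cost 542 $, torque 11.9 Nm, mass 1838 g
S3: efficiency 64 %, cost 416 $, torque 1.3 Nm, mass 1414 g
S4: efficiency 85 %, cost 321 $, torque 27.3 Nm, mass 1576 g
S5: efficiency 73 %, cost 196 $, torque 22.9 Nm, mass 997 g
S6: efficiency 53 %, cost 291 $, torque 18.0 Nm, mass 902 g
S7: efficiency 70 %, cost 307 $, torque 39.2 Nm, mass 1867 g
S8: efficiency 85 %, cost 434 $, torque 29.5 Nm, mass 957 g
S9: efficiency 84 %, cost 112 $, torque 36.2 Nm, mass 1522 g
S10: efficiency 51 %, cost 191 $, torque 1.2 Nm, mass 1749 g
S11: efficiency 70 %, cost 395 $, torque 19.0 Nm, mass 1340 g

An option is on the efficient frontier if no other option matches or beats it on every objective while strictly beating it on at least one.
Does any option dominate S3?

S5 vs S3: efficiency 73≥64, cost 196≤416, torque 22.9≥1.3, mass 997≤1414 — S5 is at least as good on every objective and strictly better on at least one, so S5 dominates S3.

Yes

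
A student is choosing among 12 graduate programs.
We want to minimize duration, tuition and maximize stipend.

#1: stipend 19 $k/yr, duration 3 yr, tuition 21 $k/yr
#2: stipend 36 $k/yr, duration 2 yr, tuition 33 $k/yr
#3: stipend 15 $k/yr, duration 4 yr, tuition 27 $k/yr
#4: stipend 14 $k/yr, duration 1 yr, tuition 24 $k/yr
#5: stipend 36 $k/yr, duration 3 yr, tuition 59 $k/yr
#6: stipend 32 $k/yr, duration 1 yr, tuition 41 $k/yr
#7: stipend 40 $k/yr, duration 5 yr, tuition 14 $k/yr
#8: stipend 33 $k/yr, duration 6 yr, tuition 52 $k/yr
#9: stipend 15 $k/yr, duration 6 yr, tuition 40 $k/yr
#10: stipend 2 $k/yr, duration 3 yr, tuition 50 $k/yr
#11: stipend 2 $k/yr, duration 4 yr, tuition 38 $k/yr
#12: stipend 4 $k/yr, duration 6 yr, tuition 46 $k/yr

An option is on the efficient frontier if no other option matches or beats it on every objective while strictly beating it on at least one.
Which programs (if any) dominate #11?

#1: stipend 19≥2, duration 3≤4, tuition 21≤38 — dominates #11.
#2: stipend 36≥2, duration 2≤4, tuition 33≤38 — dominates #11.
#3: stipend 15≥2, duration 4≤4, tuition 27≤38 — dominates #11.
#4: stipend 14≥2, duration 1≤4, tuition 24≤38 — dominates #11.
Others (#5, #6, #7, #8, #9, #10, #12) are each worse than #11 on at least one objective.

#1, #2, #3, #4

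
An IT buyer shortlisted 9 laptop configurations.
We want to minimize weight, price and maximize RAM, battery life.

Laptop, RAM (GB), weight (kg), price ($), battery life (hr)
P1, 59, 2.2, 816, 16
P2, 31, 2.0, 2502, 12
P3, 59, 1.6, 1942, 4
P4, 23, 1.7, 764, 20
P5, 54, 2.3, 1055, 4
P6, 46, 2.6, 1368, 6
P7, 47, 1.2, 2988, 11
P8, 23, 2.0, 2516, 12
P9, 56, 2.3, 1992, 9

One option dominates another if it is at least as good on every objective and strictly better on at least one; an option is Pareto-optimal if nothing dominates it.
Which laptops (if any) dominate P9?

P1: RAM 59≥56, weight 2.2≤2.3, price 816≤1992, battery life 16≥9 — dominates P9.
Others (P2, P3, P4, P5, P6, P7, P8) are each worse than P9 on at least one objective.

P1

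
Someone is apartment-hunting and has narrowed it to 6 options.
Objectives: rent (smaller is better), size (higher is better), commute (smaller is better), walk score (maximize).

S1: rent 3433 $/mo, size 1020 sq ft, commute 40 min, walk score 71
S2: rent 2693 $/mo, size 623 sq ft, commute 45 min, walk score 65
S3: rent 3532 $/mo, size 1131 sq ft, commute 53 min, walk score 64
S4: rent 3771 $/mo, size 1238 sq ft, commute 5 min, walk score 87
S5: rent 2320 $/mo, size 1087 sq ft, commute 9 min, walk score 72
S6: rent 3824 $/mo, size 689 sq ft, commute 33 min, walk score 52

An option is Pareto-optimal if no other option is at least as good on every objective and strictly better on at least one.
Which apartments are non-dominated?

S1: dominated by S5 (rent 2320≤3433, size 1087≥1020, commute 9≤40, walk score 72≥71).
S2: dominated by S5 (rent 2320≤2693, size 1087≥623, commute 9≤45, walk score 72≥65).
S3: not dominated.
S4: not dominated (best size).
S5: not dominated (best rent).
S6: dominated by S4 (rent 3771≤3824, size 1238≥689, commute 5≤33, walk score 87≥52).

S3, S4, S5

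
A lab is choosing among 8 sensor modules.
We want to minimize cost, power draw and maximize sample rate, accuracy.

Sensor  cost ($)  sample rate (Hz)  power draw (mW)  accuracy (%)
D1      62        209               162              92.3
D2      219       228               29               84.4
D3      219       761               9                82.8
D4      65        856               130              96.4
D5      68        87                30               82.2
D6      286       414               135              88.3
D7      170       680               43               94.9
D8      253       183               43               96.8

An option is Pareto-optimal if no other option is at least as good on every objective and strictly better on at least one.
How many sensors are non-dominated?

7

D1: not dominated (best cost).
D2: not dominated.
D3: not dominated (best power draw).
D4: not dominated (best sample rate).
D5: not dominated.
D6: dominated by D4 (cost 65≤286, sample rate 856≥414, power draw 130≤135, accuracy 96.4≥88.3).
D7: not dominated.
D8: not dominated (best accuracy).
Pareto-optimal: D1, D2, D3, D4, D5, D7, D8 → 7.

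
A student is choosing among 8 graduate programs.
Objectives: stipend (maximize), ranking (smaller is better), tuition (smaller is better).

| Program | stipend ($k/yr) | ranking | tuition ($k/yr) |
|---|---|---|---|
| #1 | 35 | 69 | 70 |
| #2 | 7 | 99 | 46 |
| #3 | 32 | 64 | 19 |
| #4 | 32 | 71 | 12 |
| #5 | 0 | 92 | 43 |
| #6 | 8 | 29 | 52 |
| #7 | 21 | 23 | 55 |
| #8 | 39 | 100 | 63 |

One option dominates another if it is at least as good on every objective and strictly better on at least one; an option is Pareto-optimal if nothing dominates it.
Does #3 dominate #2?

Yes

#3 vs #2: stipend 32≥7, ranking 64≤99, tuition 19≤46 — #3 is at least as good on every objective with at least one strict improvement.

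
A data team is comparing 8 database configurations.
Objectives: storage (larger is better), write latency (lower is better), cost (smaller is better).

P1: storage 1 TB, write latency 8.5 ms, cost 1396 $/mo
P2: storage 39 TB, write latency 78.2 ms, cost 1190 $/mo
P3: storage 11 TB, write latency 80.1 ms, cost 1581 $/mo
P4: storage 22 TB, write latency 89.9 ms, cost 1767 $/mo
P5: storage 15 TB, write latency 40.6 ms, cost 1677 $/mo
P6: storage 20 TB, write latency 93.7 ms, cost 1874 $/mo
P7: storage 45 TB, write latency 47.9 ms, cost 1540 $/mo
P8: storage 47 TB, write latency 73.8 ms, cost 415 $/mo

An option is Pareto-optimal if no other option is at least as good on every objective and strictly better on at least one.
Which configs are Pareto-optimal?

P1: not dominated (best write latency).
P2: dominated by P8 (storage 47≥39, write latency 73.8≤78.2, cost 415≤1190).
P3: dominated by P2 (storage 39≥11, write latency 78.2≤80.1, cost 1190≤1581).
P4: dominated by P2 (storage 39≥22, write latency 78.2≤89.9, cost 1190≤1767).
P5: not dominated.
P6: dominated by P2 (storage 39≥20, write latency 78.2≤93.7, cost 1190≤1874).
P7: not dominated.
P8: not dominated (best storage).

P1, P5, P7, P8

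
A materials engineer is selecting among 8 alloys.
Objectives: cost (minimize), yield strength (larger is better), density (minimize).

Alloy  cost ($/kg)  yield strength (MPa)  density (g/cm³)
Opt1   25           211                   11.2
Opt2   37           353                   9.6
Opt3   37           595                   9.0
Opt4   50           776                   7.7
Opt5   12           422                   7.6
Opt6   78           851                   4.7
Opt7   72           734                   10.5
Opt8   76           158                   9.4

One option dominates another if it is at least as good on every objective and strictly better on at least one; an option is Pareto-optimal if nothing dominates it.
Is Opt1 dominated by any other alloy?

Opt5 vs Opt1: cost 12≤25, yield strength 422≥211, density 7.6≤11.2 — Opt5 is at least as good on every objective and strictly better on at least one, so Opt5 dominates Opt1.

Yes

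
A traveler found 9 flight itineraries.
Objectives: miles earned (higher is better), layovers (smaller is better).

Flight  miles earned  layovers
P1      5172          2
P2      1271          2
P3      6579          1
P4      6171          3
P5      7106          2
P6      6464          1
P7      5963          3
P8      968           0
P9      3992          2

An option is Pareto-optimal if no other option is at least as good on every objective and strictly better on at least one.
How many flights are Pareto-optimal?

3

P1: dominated by P3 (miles earned 6579≥5172, layovers 1≤2).
P2: dominated by P1 (miles earned 5172≥1271, layovers 2≤2).
P3: not dominated.
P4: dominated by P3 (miles earned 6579≥6171, layovers 1≤3).
P5: not dominated (best miles earned).
P6: dominated by P3 (miles earned 6579≥6464, layovers 1≤1).
P7: dominated by P3 (miles earned 6579≥5963, layovers 1≤3).
P8: not dominated (best layovers).
P9: dominated by P1 (miles earned 5172≥3992, layovers 2≤2).
Pareto-optimal: P3, P5, P8 → 3.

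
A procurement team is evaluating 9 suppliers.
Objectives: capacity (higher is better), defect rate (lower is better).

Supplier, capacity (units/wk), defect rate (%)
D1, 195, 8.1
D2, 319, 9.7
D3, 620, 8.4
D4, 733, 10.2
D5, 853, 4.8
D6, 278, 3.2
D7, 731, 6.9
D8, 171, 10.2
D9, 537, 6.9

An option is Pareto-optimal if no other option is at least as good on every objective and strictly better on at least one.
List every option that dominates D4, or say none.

D5: capacity 853≥733, defect rate 4.8≤10.2 — dominates D4.
Others (D1, D2, D3, D6, D7, D8, D9) are each worse than D4 on at least one objective.

D5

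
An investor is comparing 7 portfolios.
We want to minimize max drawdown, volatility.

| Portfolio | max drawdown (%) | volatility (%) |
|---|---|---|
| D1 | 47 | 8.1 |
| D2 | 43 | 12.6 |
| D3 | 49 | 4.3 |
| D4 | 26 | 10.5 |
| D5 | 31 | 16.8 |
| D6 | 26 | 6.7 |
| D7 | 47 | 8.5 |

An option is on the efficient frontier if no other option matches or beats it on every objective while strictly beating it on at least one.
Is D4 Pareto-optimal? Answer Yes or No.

D6 vs D4: max drawdown 26≤26, volatility 6.7≤10.5 — D6 is at least as good on every objective and strictly better on at least one, so D6 dominates D4.

No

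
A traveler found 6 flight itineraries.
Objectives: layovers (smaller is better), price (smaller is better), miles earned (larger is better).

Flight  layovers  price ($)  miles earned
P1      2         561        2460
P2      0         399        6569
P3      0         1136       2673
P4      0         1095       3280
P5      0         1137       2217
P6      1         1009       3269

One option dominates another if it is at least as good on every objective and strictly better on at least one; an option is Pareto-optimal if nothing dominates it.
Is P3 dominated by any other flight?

P2 vs P3: layovers 0≤0, price 399≤1136, miles earned 6569≥2673 — P2 is at least as good on every objective and strictly better on at least one, so P2 dominates P3.

Yes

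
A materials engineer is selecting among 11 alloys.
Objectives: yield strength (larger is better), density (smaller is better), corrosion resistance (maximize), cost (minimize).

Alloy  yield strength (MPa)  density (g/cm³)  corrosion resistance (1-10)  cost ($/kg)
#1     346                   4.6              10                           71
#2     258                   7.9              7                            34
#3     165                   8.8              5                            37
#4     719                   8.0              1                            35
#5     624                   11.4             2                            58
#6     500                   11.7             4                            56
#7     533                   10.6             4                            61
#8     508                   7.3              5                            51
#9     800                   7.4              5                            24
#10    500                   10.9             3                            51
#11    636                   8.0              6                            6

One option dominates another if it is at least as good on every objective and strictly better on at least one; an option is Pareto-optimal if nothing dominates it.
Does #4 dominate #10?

#4 vs #10: #4 is worse on corrosion resistance (1 vs 3), so it does not dominate #10.

No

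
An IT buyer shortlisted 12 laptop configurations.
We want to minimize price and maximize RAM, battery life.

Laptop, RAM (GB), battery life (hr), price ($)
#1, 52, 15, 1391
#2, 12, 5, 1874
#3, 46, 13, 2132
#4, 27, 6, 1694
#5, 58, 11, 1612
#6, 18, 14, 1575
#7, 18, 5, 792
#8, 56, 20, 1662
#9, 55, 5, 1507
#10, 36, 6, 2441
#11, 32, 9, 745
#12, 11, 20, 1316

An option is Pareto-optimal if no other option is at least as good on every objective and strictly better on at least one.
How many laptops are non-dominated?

#1: not dominated.
#2: dominated by #1 (RAM 52≥12, battery life 15≥5, price 1391≤1874).
#3: dominated by #1 (RAM 52≥46, battery life 15≥13, price 1391≤2132).
#4: dominated by #1 (RAM 52≥27, battery life 15≥6, price 1391≤1694).
#5: not dominated (best RAM).
#6: dominated by #1 (RAM 52≥18, battery life 15≥14, price 1391≤1575).
#7: dominated by #11 (RAM 32≥18, battery life 9≥5, price 745≤792).
#8: not dominated.
#9: not dominated.
#10: dominated by #1 (RAM 52≥36, battery life 15≥6, price 1391≤2441).
#11: not dominated (best price).
#12: not dominated.
Pareto-optimal: #1, #5, #8, #9, #11, #12 → 6.

6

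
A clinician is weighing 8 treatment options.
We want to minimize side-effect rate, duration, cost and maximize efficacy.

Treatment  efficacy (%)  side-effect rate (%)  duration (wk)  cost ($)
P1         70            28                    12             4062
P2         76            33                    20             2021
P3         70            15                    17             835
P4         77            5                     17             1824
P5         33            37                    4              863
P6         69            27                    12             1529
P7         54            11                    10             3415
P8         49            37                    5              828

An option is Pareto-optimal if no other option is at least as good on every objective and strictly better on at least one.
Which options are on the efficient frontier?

P1: not dominated.
P2: dominated by P4 (efficacy 77≥76, side-effect rate 5≤33, duration 17≤20, cost 1824≤2021).
P3: not dominated.
P4: not dominated (best efficacy).
P5: not dominated (best duration).
P6: not dominated.
P7: not dominated.
P8: not dominated (best cost).

P1, P3, P4, P5, P6, P7, P8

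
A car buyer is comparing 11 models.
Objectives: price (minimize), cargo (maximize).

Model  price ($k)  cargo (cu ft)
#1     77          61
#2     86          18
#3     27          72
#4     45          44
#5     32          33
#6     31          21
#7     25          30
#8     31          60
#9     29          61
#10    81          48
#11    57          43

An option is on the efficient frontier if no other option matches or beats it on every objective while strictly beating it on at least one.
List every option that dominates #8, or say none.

#3, #9

#3: price 27≤31, cargo 72≥60 — dominates #8.
#9: price 29≤31, cargo 61≥60 — dominates #8.
Others (#1, #2, #4, #5, #6, #7, #10, #11) are each worse than #8 on at least one objective.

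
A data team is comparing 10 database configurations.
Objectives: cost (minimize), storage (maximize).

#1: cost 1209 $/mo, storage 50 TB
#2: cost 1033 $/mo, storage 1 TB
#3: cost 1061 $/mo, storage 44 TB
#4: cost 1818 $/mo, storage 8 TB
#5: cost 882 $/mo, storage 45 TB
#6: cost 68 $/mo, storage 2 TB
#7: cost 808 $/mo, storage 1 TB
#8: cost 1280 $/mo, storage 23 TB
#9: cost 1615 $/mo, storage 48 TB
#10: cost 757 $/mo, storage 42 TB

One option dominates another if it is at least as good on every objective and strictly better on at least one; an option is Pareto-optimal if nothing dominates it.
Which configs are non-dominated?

#1: not dominated (best storage).
#2: dominated by #5 (cost 882≤1033, storage 45≥1).
#3: dominated by #5 (cost 882≤1061, storage 45≥44).
#4: dominated by #1 (cost 1209≤1818, storage 50≥8).
#5: not dominated.
#6: not dominated (best cost).
#7: dominated by #6 (cost 68≤808, storage 2≥1).
#8: dominated by #1 (cost 1209≤1280, storage 50≥23).
#9: dominated by #1 (cost 1209≤1615, storage 50≥48).
#10: not dominated.

#1, #5, #6, #10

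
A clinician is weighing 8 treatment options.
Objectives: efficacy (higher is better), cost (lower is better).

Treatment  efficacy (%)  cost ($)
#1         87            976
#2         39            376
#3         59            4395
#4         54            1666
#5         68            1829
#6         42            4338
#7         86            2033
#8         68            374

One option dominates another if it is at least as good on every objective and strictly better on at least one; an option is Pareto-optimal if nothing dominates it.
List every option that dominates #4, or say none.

#1: efficacy 87≥54, cost 976≤1666 — dominates #4.
#8: efficacy 68≥54, cost 374≤1666 — dominates #4.
Others (#2, #3, #5, #6, #7) are each worse than #4 on at least one objective.

#1, #8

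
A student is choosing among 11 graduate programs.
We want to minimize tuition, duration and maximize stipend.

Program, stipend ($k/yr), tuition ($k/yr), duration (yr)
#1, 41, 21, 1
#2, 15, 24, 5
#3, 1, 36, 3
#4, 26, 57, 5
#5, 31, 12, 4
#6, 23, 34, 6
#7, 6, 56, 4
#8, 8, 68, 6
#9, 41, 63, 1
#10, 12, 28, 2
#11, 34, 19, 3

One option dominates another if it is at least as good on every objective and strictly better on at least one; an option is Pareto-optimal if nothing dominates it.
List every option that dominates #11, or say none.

#1: worse on tuition (21 vs 19).
#2: worse on stipend (15 vs 34).
#3: worse on stipend (1 vs 34).
#4: worse on stipend (26 vs 34).
#5: worse on stipend (31 vs 34).
#6: worse on stipend (23 vs 34).
#7: worse on stipend (6 vs 34).
#8: worse on stipend (8 vs 34).
#9: worse on tuition (63 vs 19).
#10: worse on stipend (12 vs 34).
No option dominates #11.

none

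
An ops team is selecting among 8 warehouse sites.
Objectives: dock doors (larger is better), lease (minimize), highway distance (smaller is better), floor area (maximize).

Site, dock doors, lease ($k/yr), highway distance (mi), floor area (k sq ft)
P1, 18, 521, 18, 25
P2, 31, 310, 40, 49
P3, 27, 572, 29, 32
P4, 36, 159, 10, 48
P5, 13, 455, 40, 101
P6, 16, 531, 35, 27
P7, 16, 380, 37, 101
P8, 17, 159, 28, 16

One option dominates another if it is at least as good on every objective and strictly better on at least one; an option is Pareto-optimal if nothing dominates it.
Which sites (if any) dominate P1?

P4

P4: dock doors 36≥18, lease 159≤521, highway distance 10≤18, floor area 48≥25 — dominates P1.
Others (P2, P3, P5, P6, P7, P8) are each worse than P1 on at least one objective.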